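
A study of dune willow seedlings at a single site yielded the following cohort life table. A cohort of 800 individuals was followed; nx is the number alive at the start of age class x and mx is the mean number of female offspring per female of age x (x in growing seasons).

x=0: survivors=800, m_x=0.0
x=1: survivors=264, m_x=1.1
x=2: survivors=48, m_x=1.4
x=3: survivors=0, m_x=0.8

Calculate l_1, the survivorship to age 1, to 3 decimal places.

0.330

l_1 = n_1/n_0 = 264/800 = 0.33 → 0.330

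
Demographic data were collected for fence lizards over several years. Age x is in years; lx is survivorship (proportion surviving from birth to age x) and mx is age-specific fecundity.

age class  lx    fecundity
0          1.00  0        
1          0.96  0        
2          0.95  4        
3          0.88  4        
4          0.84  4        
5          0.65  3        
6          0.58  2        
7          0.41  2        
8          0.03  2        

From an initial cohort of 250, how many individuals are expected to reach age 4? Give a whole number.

Expected survivors = N0 · l_4 = 250 × 0.84 = 210 → 210

210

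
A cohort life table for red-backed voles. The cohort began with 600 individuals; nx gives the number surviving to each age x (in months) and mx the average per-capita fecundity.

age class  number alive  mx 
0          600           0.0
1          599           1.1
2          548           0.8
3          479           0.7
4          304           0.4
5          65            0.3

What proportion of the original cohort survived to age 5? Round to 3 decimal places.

0.108

l_5 = n_5/n_0 = 65/600 = 0.108333… → 0.108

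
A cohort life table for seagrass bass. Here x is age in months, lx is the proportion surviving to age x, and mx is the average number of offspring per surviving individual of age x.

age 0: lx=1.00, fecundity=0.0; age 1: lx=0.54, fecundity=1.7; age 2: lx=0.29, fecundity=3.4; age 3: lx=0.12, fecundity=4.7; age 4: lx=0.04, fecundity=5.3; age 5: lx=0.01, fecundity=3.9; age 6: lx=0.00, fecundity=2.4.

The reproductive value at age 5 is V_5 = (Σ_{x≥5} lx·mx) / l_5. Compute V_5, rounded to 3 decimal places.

3.900

lx·mx for x ≥ 5: 0.039, 0 → sum = 0.039
V_5 = 0.039 / l_5 = 0.039 / 0.01 = 3.9 → 3.900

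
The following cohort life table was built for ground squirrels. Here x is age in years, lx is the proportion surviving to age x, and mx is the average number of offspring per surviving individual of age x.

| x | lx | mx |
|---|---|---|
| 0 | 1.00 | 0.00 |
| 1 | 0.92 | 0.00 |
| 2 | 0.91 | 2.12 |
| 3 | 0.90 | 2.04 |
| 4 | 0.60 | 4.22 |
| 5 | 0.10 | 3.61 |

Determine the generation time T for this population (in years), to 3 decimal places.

3.199

lx·mx: 0, 0, 1.9292, 1.836, 2.532, 0.361 → R0 = 6.6582
x·lx·mx: 0, 0, 3.8584, 5.508, 10.128, 1.805 → Σ = 21.2994
T = 21.2994 / 6.6582 = 3.198973… → 3.199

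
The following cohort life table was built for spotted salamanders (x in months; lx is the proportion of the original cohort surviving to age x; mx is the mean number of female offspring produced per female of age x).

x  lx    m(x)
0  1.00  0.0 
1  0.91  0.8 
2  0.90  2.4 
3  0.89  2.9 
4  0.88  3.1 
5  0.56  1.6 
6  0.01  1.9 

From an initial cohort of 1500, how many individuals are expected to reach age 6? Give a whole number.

Expected survivors = N0 · l_6 = 1500 × 0.01 = 15 → 15

15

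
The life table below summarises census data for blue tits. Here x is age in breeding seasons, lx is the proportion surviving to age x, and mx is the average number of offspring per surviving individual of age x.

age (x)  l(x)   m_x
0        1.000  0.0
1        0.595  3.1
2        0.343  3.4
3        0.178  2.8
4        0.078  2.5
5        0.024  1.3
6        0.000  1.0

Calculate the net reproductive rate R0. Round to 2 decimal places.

lx·mx by age: 0, 1.8445, 1.1662, 0.4984, 0.195, 0.0312, 0
R0 = Σ lx·mx = 3.7353 → 3.74

3.74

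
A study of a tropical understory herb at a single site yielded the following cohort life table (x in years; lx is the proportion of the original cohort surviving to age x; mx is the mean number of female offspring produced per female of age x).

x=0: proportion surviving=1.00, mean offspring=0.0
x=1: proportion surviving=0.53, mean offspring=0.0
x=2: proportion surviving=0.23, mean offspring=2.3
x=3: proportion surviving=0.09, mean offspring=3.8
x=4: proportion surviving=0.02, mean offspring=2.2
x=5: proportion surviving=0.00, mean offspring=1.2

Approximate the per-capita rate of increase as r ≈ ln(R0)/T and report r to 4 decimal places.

-0.0360

R0 = Σ lx·mx = 0 + 0 + 0.529 + 0.342 + 0.044 + 0 = 0.915
Σ x·lx·mx = 2.26; T = 2.26/0.915 = 2.46995…
r ≈ ln(R0)/T = ln(0.915)/2.46995… = -0.035965… → -0.0360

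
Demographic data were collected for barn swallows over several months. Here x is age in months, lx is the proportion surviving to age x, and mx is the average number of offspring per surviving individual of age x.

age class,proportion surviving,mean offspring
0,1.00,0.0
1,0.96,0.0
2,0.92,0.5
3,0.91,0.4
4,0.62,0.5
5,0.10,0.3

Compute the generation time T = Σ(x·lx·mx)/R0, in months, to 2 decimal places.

lx·mx: 0, 0, 0.46, 0.364, 0.31, 0.03 → R0 = 1.164
x·lx·mx: 0, 0, 0.92, 1.092, 1.24, 0.15 → Σ = 3.402
T = 3.402 / 1.164 = 2.92268… → 2.92

2.92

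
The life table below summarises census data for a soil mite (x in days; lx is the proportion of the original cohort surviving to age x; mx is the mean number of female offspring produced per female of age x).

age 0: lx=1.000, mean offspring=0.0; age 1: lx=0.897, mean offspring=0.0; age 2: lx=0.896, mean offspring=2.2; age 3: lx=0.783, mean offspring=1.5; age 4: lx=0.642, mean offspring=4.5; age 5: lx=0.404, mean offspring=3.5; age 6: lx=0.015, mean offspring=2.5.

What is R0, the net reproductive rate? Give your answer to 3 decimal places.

lx·mx by age: 0, 0, 1.9712, 1.1745, 2.889, 1.414, 0.0375
R0 = Σ lx·mx = 7.4862 → 7.486

7.486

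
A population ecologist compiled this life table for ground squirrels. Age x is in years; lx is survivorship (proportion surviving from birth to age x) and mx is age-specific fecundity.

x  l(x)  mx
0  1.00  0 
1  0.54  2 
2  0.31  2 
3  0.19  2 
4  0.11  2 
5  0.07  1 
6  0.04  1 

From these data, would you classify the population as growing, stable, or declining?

R0 = Σ lx·mx = 0 + 1.08 + 0.62 + 0.38 + 0.22 + 0.07 + 0.04 = 2.41
R0 > 1, so the population is growing.

growing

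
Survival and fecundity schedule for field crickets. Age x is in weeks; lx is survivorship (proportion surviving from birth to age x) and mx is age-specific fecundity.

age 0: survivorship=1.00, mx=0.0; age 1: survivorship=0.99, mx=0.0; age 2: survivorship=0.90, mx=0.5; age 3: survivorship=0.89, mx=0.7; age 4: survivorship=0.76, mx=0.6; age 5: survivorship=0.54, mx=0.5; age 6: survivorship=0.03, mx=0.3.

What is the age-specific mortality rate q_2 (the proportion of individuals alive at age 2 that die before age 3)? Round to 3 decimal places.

q_2 = (l_2 − l_3) / l_2 = (0.9 − 0.89) / 0.9
     = 0.01 / 0.9 = 0.011111… → 0.011

0.011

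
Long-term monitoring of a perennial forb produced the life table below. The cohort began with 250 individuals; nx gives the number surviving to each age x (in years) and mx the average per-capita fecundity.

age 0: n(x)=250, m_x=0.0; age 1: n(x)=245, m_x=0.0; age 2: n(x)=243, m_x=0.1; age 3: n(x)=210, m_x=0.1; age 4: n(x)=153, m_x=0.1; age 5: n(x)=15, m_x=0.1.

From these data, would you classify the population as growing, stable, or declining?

declining

lx = nx/n0 = nx/250: 1, 0.98, 0.972, 0.84, 0.612, 0.06
R0 = Σ lx·mx = 0 + 0 + 0.0972 + 0.084 + 0.0612 + 0.006 = 0.2484
R0 < 1, so the population is declining.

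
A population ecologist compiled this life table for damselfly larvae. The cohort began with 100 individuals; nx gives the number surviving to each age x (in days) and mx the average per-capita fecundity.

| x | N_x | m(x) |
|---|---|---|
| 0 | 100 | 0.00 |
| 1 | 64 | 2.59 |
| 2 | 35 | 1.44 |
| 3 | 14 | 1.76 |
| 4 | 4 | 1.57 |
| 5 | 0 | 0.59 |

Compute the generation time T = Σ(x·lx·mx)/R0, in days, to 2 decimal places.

1.48

lx = nx/n0 = nx/100: 1, 0.64, 0.35, 0.14, 0.04, 0
lx·mx: 0, 1.6576, 0.504, 0.2464, 0.0628, 0 → R0 = 2.4708
x·lx·mx: 0, 1.6576, 1.008, 0.7392, 0.2512, 0 → Σ = 3.656
T = 3.656 / 2.4708 = 1.479683… → 1.48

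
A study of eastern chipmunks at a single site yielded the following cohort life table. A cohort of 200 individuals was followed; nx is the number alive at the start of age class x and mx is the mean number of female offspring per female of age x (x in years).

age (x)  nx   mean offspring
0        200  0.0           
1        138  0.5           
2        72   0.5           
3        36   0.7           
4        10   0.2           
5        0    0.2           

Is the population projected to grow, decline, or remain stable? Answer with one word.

declining

lx = nx/n0 = nx/200: 1, 0.69, 0.36, 0.18, 0.05, 0
R0 = Σ lx·mx = 0 + 0.345 + 0.18 + 0.126 + 0.01 + 0 = 0.661
R0 < 1, so the population is declining.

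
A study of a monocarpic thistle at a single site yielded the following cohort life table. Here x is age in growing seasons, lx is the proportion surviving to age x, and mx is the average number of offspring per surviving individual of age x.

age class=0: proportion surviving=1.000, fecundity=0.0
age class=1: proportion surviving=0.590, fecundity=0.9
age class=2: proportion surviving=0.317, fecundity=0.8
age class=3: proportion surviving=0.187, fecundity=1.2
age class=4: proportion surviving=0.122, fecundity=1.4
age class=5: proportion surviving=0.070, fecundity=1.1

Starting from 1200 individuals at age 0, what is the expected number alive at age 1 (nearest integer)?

Expected survivors = N0 · l_1 = 1200 × 0.590 = 708 → 708

708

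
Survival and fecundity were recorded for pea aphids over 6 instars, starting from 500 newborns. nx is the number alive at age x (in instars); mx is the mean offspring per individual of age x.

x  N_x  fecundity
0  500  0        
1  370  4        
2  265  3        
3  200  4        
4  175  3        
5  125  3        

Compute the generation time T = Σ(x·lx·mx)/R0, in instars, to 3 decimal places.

2.376

lx = nx/n0 = nx/500: 1, 0.74, 0.53, 0.4, 0.35, 0.25
lx·mx: 0, 2.96, 1.59, 1.6, 1.05, 0.75 → R0 = 7.95
x·lx·mx: 0, 2.96, 3.18, 4.8, 4.2, 3.75 → Σ = 18.89
T = 18.89 / 7.95 = 2.376101… → 2.376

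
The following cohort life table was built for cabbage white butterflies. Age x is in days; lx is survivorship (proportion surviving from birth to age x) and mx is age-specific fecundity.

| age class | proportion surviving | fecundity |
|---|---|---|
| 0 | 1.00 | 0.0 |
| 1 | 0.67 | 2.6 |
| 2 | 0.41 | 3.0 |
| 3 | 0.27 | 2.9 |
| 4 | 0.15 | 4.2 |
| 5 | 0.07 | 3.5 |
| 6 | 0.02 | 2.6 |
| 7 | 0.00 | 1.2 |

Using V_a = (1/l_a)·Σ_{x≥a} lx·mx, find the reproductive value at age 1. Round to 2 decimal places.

6.99

lx·mx for x ≥ 1: 1.742, 1.23, 0.783, 0.63, 0.245, 0.052, 0 → sum = 4.682
V_1 = 4.682 / l_1 = 4.682 / 0.67 = 6.98806… → 6.99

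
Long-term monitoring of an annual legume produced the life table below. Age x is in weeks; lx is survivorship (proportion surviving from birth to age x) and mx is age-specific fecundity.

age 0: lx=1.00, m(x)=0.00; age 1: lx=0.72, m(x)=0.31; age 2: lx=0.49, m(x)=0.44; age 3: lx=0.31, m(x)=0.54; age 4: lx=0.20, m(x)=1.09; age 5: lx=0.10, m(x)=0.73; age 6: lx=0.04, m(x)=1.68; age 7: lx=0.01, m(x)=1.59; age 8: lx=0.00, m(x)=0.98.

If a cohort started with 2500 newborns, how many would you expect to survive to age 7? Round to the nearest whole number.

Expected survivors = N0 · l_7 = 2500 × 0.01 = 25 → 25

25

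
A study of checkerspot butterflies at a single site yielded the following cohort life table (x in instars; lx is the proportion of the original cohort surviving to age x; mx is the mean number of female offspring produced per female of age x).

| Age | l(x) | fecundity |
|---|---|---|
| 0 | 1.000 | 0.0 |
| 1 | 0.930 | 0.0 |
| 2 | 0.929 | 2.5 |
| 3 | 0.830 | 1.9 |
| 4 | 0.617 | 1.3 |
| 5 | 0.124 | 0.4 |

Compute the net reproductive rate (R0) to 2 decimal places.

lx·mx by age: 0, 0, 2.3225, 1.577, 0.8021, 0.0496
R0 = Σ lx·mx = 4.7512 → 4.75

4.75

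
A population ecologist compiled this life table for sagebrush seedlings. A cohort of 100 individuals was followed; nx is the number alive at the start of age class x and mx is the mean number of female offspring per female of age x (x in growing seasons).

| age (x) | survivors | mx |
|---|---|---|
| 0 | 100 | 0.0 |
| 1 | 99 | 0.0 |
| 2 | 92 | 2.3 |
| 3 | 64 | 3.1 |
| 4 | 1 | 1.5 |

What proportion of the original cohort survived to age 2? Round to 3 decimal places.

0.920

l_2 = n_2/n_0 = 92/100 = 0.92 → 0.920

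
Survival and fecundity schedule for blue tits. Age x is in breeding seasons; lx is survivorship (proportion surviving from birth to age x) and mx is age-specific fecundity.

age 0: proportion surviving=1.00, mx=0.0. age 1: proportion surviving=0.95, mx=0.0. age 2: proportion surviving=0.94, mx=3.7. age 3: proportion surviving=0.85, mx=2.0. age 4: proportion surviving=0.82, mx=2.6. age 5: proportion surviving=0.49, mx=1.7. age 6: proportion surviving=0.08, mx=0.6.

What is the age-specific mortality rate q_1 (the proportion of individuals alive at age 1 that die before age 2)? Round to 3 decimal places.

0.011

q_1 = (l_1 − l_2) / l_1 = (0.95 − 0.94) / 0.95
     = 0.01 / 0.95 = 0.010526… → 0.011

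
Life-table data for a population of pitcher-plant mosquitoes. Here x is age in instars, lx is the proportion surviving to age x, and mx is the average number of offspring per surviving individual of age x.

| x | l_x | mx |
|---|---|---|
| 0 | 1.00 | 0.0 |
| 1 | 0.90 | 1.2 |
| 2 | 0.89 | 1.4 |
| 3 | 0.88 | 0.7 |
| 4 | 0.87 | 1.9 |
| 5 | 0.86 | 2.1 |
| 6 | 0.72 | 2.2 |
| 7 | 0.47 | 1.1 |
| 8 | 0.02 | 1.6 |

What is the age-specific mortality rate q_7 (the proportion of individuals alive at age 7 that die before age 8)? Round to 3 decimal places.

0.957

q_7 = (l_7 − l_8) / l_7 = (0.47 − 0.02) / 0.47
     = 0.45 / 0.47 = 0.957447… → 0.957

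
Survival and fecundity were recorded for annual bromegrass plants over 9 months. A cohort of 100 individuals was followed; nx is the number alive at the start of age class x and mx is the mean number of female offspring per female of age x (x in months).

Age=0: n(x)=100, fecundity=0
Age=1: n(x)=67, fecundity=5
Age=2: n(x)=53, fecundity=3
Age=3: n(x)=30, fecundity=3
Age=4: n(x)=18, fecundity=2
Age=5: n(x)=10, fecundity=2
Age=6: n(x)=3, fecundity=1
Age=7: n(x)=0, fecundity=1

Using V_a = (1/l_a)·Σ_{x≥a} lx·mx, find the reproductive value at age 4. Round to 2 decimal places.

lx = nx/n0 = nx/100: 1, 0.67, 0.53, 0.3, 0.18, 0.1, 0.03, 0
lx·mx for x ≥ 4: 0.36, 0.2, 0.03, 0 → sum = 0.59
V_4 = 0.59 / l_4 = 0.59 / 0.18 = 3.277778… → 3.28

3.28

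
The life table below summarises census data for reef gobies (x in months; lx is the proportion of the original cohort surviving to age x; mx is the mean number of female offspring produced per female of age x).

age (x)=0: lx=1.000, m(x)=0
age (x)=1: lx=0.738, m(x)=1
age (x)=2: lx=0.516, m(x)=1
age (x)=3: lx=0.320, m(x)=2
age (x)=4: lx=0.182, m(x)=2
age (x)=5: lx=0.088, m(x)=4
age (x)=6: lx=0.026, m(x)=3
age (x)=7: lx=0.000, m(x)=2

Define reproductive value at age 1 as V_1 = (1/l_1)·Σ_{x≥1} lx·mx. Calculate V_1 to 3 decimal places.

lx·mx for x ≥ 1: 0.738, 0.516, 0.64, 0.364, 0.352, 0.078, 0 → sum = 2.688
V_1 = 2.688 / l_1 = 2.688 / 0.738 = 3.642276… → 3.642

3.642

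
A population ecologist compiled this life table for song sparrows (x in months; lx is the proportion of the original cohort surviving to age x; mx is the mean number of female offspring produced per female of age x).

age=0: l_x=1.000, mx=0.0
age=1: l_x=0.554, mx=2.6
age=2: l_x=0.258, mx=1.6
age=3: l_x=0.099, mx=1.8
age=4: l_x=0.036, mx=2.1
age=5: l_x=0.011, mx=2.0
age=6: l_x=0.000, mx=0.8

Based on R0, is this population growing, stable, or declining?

R0 = Σ lx·mx = 0 + 1.4404 + 0.4128 + 0.1782 + 0.0756 + 0.022 + 0 = 2.129
R0 > 1, so the population is growing.

growing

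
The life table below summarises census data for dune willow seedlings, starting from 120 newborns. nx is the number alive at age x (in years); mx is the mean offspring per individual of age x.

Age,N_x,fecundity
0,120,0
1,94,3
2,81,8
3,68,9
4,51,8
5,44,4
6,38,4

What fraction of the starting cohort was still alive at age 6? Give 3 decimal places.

l_6 = n_6/n_0 = 38/120 = 0.316667… → 0.317

0.317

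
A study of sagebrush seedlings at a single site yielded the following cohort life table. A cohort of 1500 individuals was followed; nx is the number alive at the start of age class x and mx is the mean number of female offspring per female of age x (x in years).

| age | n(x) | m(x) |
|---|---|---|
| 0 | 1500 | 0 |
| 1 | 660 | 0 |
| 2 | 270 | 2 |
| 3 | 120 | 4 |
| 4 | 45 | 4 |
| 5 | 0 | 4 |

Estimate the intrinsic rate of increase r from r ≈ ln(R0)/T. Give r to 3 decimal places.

-0.083

lx = nx/n0 = nx/1500: 1, 0.44, 0.18, 0.08, 0.03, 0
R0 = Σ lx·mx = 0 + 0 + 0.36 + 0.32 + 0.12 + 0 = 0.8
Σ x·lx·mx = 2.16; T = 2.16/0.8 = 2.7
r ≈ ln(R0)/T = ln(0.8)/2.7 = -0.08265… → -0.083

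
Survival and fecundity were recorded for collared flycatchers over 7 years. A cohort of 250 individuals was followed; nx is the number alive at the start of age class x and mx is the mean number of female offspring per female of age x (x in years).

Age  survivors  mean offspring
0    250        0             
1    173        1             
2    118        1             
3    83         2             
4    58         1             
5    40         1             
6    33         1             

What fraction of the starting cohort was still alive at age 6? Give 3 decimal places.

l_6 = n_6/n_0 = 33/250 = 0.132 → 0.132

0.132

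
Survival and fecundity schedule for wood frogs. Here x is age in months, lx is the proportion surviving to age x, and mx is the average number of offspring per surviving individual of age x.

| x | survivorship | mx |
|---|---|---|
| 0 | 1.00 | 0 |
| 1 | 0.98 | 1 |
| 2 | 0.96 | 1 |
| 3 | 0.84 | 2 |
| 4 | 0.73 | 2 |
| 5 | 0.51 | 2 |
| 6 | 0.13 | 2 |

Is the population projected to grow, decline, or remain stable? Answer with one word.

growing

R0 = Σ lx·mx = 0 + 0.98 + 0.96 + 1.68 + 1.46 + 1.02 + 0.26 = 6.36
R0 > 1, so the population is growing.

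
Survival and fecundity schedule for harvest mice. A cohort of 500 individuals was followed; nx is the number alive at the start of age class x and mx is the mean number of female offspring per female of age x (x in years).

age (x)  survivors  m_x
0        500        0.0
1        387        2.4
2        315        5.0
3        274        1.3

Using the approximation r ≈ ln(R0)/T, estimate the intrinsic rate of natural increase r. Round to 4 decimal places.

0.9690

lx = nx/n0 = nx/500: 1, 0.774, 0.63, 0.548
R0 = Σ lx·mx = 0 + 1.8576 + 3.15 + 0.7124 = 5.72
Σ x·lx·mx = 10.2948; T = 10.2948/5.72 = 1.79979…
r ≈ ln(R0)/T = ln(5.72)/1.79979… = 0.968984… → 0.9690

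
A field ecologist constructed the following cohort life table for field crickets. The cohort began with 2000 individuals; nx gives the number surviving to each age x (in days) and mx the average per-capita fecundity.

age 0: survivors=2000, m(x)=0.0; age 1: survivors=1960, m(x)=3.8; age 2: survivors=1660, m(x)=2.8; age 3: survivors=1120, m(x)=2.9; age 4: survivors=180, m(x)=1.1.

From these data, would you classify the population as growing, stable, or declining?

growing

lx = nx/n0 = nx/2000: 1, 0.98, 0.83, 0.56, 0.09
R0 = Σ lx·mx = 0 + 3.724 + 2.324 + 1.624 + 0.099 = 7.771
R0 > 1, so the population is growing.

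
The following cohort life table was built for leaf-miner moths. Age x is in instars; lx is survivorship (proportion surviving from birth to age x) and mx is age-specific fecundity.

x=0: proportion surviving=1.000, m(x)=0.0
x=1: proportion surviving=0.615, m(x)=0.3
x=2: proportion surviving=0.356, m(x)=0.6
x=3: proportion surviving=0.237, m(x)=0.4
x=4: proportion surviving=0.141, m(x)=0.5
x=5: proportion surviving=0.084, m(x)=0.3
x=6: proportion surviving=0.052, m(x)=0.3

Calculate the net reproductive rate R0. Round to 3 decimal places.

0.604

lx·mx by age: 0, 0.1845, 0.2136, 0.0948, 0.0705, 0.0252, 0.0156
R0 = Σ lx·mx = 0.6042 → 0.604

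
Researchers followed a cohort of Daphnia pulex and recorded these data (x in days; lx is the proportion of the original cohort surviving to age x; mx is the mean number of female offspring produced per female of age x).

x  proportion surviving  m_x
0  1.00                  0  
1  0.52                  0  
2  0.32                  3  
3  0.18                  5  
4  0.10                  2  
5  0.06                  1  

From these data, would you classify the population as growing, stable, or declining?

growing

R0 = Σ lx·mx = 0 + 0 + 0.96 + 0.9 + 0.2 + 0.06 = 2.12
R0 > 1, so the population is growing.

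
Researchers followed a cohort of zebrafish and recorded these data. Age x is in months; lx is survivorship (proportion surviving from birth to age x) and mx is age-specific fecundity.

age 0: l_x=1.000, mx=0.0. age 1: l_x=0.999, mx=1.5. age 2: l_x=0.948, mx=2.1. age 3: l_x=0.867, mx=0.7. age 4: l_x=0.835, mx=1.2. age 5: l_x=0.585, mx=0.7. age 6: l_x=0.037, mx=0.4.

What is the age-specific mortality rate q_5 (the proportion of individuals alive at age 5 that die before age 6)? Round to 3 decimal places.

0.937

q_5 = (l_5 − l_6) / l_5 = (0.585 − 0.037) / 0.585
     = 0.548 / 0.585 = 0.936752… → 0.937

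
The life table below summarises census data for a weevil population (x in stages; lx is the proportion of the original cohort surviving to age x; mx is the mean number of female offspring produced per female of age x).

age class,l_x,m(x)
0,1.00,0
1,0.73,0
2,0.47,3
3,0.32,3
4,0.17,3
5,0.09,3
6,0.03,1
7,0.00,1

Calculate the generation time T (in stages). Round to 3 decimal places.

2.915

lx·mx: 0, 0, 1.41, 0.96, 0.51, 0.27, 0.03, 0 → R0 = 3.18
x·lx·mx: 0, 0, 2.82, 2.88, 2.04, 1.35, 0.18, 0 → Σ = 9.27
T = 9.27 / 3.18 = 2.915094… → 2.915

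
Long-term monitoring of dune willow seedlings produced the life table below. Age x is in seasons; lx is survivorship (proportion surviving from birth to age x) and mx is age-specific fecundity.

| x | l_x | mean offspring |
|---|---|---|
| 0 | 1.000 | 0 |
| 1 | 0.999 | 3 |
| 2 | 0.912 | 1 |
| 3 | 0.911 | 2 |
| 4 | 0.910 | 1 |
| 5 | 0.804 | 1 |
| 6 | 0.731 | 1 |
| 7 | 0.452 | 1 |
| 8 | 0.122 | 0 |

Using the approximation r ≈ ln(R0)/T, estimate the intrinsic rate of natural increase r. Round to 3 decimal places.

R0 = Σ lx·mx = 0 + 2.997 + 0.912 + 1.822 + 0.91 + 0.804 + 0.731 + 0.452 + 0 = 8.628
Σ x·lx·mx = 25.497; T = 25.497/8.628 = 2.95515…
r ≈ ln(R0)/T = ln(8.628)/2.95515… = 0.72924… → 0.729

0.729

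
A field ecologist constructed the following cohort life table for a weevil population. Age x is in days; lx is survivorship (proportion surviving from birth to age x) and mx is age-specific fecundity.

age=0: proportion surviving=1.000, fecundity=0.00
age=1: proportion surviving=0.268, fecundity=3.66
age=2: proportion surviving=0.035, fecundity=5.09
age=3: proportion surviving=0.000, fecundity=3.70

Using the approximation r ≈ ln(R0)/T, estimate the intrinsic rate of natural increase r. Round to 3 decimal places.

R0 = Σ lx·mx = 0 + 0.98088 + 0.17815 + 0 = 1.15903
Σ x·lx·mx = 1.33718; T = 1.33718/1.15903 = 1.15371…
r ≈ ln(R0)/T = ln(1.15903)/1.15371… = 0.12792… → 0.128

0.128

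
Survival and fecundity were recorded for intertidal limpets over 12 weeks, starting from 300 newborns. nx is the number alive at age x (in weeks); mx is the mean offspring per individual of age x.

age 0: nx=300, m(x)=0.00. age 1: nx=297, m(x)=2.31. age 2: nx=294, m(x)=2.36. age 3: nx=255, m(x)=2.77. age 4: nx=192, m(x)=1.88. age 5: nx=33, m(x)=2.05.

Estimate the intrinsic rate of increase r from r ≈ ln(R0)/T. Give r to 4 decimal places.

lx = nx/n0 = nx/300: 1, 0.99, 0.98, 0.85, 0.64, 0.11
R0 = Σ lx·mx = 0 + 2.2869 + 2.3128 + 2.3545 + 1.2032 + 0.2255 = 8.3829
Σ x·lx·mx = 19.9163; T = 19.9163/8.3829 = 2.37582…
r ≈ ln(R0)/T = ln(8.3829)/2.37582… = 0.894929… → 0.8949

0.8949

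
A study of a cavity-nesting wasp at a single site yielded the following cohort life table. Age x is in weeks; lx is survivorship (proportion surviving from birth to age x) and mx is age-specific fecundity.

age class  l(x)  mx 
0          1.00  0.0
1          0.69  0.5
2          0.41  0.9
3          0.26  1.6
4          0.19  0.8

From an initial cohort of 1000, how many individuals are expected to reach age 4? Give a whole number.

Expected survivors = N0 · l_4 = 1000 × 0.19 = 190 → 190

190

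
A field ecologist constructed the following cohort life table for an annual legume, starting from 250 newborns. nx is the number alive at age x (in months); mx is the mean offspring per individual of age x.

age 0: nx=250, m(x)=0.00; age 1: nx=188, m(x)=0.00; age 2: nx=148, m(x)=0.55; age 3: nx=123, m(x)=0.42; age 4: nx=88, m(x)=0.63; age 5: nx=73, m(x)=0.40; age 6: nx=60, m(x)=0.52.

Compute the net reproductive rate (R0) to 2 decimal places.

1.00

lx = nx/n0 = nx/250: 1, 0.752, 0.592, 0.492, 0.352, 0.292, 0.24
lx·mx by age: 0, 0, 0.3256, 0.20664, 0.22176, 0.1168, 0.1248
R0 = Σ lx·mx = 0.9956 → 1.00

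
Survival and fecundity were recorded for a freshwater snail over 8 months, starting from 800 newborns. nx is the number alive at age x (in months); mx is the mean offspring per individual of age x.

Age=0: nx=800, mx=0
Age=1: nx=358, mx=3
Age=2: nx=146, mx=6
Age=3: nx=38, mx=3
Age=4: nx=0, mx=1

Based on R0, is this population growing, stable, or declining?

lx = nx/n0 = nx/800: 1, 0.4475, 0.1825, 0.0475, 0
R0 = Σ lx·mx = 0 + 1.3425 + 1.095 + 0.1425 + 0 = 2.58
R0 > 1, so the population is growing.

growing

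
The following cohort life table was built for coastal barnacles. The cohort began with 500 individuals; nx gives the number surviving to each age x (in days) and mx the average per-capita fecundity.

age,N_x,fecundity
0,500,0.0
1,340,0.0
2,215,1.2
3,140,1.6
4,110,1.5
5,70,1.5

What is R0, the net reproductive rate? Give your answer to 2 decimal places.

lx = nx/n0 = nx/500: 1, 0.68, 0.43, 0.28, 0.22, 0.14
lx·mx by age: 0, 0, 0.516, 0.448, 0.33, 0.21
R0 = Σ lx·mx = 1.504 → 1.50

1.50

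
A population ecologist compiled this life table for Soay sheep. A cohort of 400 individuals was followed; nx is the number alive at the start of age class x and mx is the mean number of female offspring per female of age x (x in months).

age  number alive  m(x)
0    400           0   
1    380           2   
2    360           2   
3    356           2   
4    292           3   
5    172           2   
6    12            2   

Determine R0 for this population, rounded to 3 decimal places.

lx = nx/n0 = nx/400: 1, 0.95, 0.9, 0.89, 0.73, 0.43, 0.03
lx·mx by age: 0, 1.9, 1.8, 1.78, 2.19, 0.86, 0.06
R0 = Σ lx·mx = 8.59 → 8.590

8.590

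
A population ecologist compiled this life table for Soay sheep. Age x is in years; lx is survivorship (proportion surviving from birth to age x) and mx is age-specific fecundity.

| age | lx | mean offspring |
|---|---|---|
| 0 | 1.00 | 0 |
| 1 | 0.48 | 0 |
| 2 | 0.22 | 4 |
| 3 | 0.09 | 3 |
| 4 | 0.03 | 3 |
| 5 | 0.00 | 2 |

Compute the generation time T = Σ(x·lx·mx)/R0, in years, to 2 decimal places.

lx·mx: 0, 0, 0.88, 0.27, 0.09, 0 → R0 = 1.24
x·lx·mx: 0, 0, 1.76, 0.81, 0.36, 0 → Σ = 2.93
T = 2.93 / 1.24 = 2.362903… → 2.36

2.36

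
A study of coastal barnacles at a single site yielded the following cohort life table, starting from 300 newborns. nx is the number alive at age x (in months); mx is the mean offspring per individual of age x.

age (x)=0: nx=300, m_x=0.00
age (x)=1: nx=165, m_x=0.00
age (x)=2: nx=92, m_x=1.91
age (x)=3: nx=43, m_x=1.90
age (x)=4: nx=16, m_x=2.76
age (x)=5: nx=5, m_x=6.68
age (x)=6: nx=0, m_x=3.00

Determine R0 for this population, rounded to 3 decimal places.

1.117

lx = nx/n0 = nx/300: 1, 0.55, 0.30667…, 0.14333…, 0.05333…, 0.01667…, 0
lx·mx by age: 0, 0, 0.585733…, 0.272333…, 0.1472…, 0.111333…, 0
R0 = Σ lx·mx = 1.1166… → 1.117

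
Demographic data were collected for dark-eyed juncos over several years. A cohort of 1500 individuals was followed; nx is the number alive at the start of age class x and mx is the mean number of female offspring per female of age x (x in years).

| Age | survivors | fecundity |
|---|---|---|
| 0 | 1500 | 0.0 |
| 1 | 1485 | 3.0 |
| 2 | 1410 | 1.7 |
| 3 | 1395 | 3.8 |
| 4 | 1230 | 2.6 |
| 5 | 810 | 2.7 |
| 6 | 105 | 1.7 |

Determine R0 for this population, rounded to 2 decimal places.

lx = nx/n0 = nx/1500: 1, 0.99, 0.94, 0.93, 0.82, 0.54, 0.07
lx·mx by age: 0, 2.97, 1.598, 3.534, 2.132, 1.458, 0.119
R0 = Σ lx·mx = 11.811 → 11.81

11.81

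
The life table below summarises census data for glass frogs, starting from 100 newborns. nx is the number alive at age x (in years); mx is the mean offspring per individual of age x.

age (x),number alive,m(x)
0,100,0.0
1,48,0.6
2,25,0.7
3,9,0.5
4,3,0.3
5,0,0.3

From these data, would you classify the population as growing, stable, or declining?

lx = nx/n0 = nx/100: 1, 0.48, 0.25, 0.09, 0.03, 0
R0 = Σ lx·mx = 0 + 0.288 + 0.175 + 0.045 + 0.009 + 0 = 0.517
R0 < 1, so the population is declining.

declining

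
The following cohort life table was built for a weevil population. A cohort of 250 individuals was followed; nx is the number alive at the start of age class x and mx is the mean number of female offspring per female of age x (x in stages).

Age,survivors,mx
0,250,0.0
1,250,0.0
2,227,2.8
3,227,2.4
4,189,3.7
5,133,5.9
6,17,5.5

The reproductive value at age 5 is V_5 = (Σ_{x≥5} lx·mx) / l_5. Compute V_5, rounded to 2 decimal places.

6.60

lx = nx/n0 = nx/250: 1, 1, 0.908, 0.908, 0.756, 0.532, 0.068
lx·mx for x ≥ 5: 3.1388, 0.374 → sum = 3.5128
V_5 = 3.5128 / l_5 = 3.5128 / 0.532 = 6.603008… → 6.60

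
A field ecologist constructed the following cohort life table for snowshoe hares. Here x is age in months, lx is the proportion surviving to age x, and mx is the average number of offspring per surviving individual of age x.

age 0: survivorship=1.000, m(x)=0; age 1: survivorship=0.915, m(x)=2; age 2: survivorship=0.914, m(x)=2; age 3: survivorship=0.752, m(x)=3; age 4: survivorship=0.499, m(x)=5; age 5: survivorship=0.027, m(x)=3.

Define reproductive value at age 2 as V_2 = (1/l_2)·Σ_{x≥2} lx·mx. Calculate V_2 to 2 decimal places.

lx·mx for x ≥ 2: 1.828, 2.256, 2.495, 0.081 → sum = 6.66
V_2 = 6.66 / l_2 = 6.66 / 0.914 = 7.286652… → 7.29

7.29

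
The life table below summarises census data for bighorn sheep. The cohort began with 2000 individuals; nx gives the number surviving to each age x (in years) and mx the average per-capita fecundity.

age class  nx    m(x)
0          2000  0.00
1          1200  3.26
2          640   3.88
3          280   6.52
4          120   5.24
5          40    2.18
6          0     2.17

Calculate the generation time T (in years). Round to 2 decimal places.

lx = nx/n0 = nx/2000: 1, 0.6, 0.32, 0.14, 0.06, 0.02, 0
lx·mx: 0, 1.956, 1.2416, 0.9128, 0.3144, 0.0436, 0 → R0 = 4.4684
x·lx·mx: 0, 1.956, 2.4832, 2.7384, 1.2576, 0.218, 0 → Σ = 8.6532
T = 8.6532 / 4.4684 = 1.936532… → 1.94

1.94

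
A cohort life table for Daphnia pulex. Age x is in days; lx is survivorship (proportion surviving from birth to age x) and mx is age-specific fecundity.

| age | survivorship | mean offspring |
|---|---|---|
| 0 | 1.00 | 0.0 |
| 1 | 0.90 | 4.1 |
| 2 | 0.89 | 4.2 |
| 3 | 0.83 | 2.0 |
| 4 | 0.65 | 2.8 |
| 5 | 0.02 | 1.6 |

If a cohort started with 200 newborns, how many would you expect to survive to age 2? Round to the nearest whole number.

178

Expected survivors = N0 · l_2 = 200 × 0.89 = 178 → 178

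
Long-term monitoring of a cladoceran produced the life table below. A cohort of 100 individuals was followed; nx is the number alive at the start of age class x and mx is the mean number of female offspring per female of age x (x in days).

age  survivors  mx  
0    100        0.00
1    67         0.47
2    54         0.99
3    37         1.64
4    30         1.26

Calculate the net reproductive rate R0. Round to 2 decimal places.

1.83

lx = nx/n0 = nx/100: 1, 0.67, 0.54, 0.37, 0.3
lx·mx by age: 0, 0.3149, 0.5346, 0.6068, 0.378
R0 = Σ lx·mx = 1.8343 → 1.83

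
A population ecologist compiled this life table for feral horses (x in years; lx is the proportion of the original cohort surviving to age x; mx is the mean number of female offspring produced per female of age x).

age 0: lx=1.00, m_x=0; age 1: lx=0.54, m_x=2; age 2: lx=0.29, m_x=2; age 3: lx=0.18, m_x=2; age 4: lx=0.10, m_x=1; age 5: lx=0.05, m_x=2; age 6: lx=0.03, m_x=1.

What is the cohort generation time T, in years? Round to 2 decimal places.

1.96

lx·mx: 0, 1.08, 0.58, 0.36, 0.1, 0.1, 0.03 → R0 = 2.25
x·lx·mx: 0, 1.08, 1.16, 1.08, 0.4, 0.5, 0.18 → Σ = 4.4
T = 4.4 / 2.25 = 1.955556… → 1.96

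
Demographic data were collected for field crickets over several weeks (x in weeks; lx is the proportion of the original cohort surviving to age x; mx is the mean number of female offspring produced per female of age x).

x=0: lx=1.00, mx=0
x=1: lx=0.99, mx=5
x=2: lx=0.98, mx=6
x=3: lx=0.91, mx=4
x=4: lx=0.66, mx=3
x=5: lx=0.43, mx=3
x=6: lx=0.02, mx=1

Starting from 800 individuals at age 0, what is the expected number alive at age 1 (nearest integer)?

Expected survivors = N0 · l_1 = 800 × 0.99 = 792 → 792

792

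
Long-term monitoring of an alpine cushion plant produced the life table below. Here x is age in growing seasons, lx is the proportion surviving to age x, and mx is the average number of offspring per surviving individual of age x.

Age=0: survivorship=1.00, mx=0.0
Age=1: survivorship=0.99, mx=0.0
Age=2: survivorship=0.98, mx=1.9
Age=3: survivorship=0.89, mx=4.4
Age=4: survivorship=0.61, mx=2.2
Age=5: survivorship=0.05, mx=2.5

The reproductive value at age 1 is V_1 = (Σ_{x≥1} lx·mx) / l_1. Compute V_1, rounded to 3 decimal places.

7.318

lx·mx for x ≥ 1: 0, 1.862, 3.916, 1.342, 0.125 → sum = 7.245
V_1 = 7.245 / l_1 = 7.245 / 0.99 = 7.318182… → 7.318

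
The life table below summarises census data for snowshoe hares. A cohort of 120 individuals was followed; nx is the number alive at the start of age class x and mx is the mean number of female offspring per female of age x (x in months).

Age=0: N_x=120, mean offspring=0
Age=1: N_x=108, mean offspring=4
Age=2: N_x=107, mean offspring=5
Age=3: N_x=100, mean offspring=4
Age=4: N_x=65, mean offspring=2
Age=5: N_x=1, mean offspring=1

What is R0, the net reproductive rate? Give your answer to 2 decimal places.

12.48

lx = nx/n0 = nx/120: 1, 0.9, 0.89167…, 0.83333…, 0.54167…, 0.00833…
lx·mx by age: 0, 3.6, 4.458333…, 3.333333…, 1.083333…, 0.008333…
R0 = Σ lx·mx = 12.483333… → 12.48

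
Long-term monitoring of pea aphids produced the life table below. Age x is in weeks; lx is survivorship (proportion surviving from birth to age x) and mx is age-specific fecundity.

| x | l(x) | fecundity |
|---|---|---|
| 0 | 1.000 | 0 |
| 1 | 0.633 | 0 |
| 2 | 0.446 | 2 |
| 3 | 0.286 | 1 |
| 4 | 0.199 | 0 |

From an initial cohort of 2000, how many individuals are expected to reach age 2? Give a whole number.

Expected survivors = N0 · l_2 = 2000 × 0.446 = 892 → 892

892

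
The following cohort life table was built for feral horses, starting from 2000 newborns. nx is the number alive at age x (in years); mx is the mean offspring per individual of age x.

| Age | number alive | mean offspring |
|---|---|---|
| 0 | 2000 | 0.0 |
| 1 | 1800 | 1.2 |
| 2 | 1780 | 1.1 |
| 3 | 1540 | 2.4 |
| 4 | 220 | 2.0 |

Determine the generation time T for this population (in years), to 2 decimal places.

lx = nx/n0 = nx/2000: 1, 0.9, 0.89, 0.77, 0.11
lx·mx: 0, 1.08, 0.979, 1.848, 0.22 → R0 = 4.127
x·lx·mx: 0, 1.08, 1.958, 5.544, 0.88 → Σ = 9.462
T = 9.462 / 4.127 = 2.292707… → 2.29

2.29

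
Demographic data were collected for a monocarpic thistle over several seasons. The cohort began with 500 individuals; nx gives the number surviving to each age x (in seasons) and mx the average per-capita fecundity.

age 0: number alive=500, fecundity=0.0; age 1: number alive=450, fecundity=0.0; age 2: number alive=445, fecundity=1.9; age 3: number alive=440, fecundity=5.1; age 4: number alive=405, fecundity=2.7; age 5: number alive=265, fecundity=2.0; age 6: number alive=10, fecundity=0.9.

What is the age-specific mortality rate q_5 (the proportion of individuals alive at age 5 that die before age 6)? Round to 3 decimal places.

lx = nx/n0 = nx/500: 1, 0.9, 0.89, 0.88, 0.81, 0.53, 0.02
q_5 = (l_5 − l_6) / l_5 = (0.53 − 0.02) / 0.53
     = 0.51 / 0.53 = 0.962264… → 0.962

0.962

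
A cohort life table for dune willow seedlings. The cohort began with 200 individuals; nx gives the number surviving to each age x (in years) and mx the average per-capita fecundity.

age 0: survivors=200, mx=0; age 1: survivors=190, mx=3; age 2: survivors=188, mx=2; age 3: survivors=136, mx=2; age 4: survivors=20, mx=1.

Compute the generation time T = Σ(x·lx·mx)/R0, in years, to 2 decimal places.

lx = nx/n0 = nx/200: 1, 0.95, 0.94, 0.68, 0.1
lx·mx: 0, 2.85, 1.88, 1.36, 0.1 → R0 = 6.19
x·lx·mx: 0, 2.85, 3.76, 4.08, 0.4 → Σ = 11.09
T = 11.09 / 6.19 = 1.791599… → 1.79

1.79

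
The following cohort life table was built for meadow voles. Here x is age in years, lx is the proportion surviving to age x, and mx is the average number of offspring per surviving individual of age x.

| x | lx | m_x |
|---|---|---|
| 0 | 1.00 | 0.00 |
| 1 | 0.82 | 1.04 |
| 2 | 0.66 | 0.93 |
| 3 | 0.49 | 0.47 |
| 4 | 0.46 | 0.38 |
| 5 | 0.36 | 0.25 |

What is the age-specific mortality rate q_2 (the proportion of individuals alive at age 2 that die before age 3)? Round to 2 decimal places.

q_2 = (l_2 − l_3) / l_2 = (0.66 − 0.49) / 0.66
     = 0.17 / 0.66 = 0.257576… → 0.26

0.26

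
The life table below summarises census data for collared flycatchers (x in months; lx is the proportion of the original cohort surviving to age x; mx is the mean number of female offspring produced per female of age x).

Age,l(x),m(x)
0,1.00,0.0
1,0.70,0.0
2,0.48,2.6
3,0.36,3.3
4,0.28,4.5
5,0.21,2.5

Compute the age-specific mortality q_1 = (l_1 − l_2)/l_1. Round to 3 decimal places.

q_1 = (l_1 − l_2) / l_1 = (0.7 − 0.48) / 0.7
     = 0.22 / 0.7 = 0.314286… → 0.314

0.314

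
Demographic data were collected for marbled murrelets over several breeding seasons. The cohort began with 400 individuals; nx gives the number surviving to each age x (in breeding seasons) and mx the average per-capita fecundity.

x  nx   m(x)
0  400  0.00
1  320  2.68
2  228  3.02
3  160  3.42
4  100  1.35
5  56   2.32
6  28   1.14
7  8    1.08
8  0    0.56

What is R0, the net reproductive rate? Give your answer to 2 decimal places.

6.00

lx = nx/n0 = nx/400: 1, 0.8, 0.57, 0.4, 0.25, 0.14, 0.07, 0.02, 0
lx·mx by age: 0, 2.144, 1.7214, 1.368, 0.3375, 0.3248, 0.0798, 0.0216, 0
R0 = Σ lx·mx = 5.9971 → 6.00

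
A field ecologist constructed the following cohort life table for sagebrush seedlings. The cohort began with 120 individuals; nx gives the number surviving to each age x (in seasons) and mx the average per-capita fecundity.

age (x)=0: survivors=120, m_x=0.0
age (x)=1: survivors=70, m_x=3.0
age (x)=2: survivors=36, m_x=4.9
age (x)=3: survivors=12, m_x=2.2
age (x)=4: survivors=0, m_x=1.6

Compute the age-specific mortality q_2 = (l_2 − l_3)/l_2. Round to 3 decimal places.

lx = nx/n0 = nx/120: 1, 0.58333…, 0.3, 0.1, 0
q_2 = (l_2 − l_3) / l_2 = (0.3 − 0.1) / 0.3
     = 0.2 / 0.3 = 0.666667… → 0.667

0.667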